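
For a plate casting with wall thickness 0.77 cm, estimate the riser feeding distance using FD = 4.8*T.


Formula: FD = 4.8 * T  (riser feeding-distance rule)
FD = 4.8 * 0.77 cm = 3.6960 cm

3.6960 cm


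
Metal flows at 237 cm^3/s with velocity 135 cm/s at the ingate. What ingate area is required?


Formula: A_ingate = Q / v  (continuity equation)
A = 237 cm^3/s / 135 cm/s = 1.7556 cm^2


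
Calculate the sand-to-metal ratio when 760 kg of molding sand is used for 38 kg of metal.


Formula: Sand-to-Metal Ratio = W_sand / W_metal
Ratio = 760 kg / 38 kg = 20.0000


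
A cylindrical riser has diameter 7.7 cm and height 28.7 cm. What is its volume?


Formula: V = pi * (D/2)^2 * H  (cylinder volume)
Radius = D/2 = 7.7/2 = 3.85 cm
V = pi * 3.85^2 * 28.7 = 1336.4516 cm^3


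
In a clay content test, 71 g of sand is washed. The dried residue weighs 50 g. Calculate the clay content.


Formula: Clay% = (W_total - W_washed) / W_total * 100
Clay mass = 71 - 50 = 21 g
Clay% = 21 / 71 * 100 = 29.5775%

Answer: 29.5775%


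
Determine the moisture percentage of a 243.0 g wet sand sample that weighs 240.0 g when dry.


Formula: MC = (W_wet - W_dry) / W_wet * 100
Water mass = 243.0 - 240.0 = 3.0 g
MC = 3.0 / 243.0 * 100 = 1.2346%

Answer: 1.2346%


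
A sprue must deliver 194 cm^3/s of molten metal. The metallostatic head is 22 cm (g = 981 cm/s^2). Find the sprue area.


Formula: v = sqrt(2*g*h), A = Q/v
Velocity: v = sqrt(2 * 981 * 22) = sqrt(43164) = 207.7595 cm/s
Sprue area: A = Q / v = 194 / 207.7595 = 0.9338 cm^2


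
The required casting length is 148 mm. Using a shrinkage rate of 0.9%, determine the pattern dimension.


Formula: L_pattern = L_casting * (1 + shrinkage_rate/100)
Shrinkage factor = 1 + 0.9/100 = 1.009
L_pattern = 148 mm * 1.009 = 149.3320 mm

Final answer: 149.3320 mm


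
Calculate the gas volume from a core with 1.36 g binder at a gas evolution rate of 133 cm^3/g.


Formula: V_gas = W_binder * gas_evolution_rate
V = 1.36 g * 133 cm^3/g = 180.8800 cm^3

Final answer: 180.8800 cm^3


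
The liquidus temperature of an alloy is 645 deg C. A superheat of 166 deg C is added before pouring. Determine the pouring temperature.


Formula: T_pour = T_melt + Superheat
T_pour = 645 + 166 = 811 deg C

Final answer: 811 deg C


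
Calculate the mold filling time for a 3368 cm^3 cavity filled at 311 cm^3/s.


Formula: t_fill = V_mold / Q_flow
t = 3368 cm^3 / 311 cm^3/s = 10.8296 s


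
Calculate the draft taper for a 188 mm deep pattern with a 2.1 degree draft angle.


Formula: taper = depth * tan(draft_angle)
tan(2.1 deg) = 0.0366683
taper = 188 mm * 0.0366683 = 6.8936 mm

Answer: 6.8936 mm


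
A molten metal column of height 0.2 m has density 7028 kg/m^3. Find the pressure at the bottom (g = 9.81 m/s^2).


Formula: P = rho * g * h
rho * g = 7028 * 9.81 = 68944.68 N/m^3
P = 68944.68 * 0.2 = 13788.9360 Pa

Answer: 13788.9360 Pa


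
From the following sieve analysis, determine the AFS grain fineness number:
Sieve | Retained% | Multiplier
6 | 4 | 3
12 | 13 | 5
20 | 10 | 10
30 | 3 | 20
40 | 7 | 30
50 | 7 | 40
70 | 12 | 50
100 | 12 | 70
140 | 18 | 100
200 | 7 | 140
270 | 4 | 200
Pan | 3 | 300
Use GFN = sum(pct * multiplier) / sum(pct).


Formula: GFN = sum(pct * multiplier) / sum(pct)
sum(pct * multiplier) = 6647
sum(pct) = 100
GFN = 6647 / 100 = 66.47

Final answer: 66.47


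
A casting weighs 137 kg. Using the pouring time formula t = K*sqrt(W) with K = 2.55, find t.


Formula: t = K * sqrt(W)
sqrt(W) = sqrt(137) = 11.70470
t = 2.55 * 11.70470 = 29.8470 s

Final answer: 29.8470 s


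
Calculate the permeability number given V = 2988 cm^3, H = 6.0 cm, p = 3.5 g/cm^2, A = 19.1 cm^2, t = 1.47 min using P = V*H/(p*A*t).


Formula: Permeability Number P = (V * H) / (p * A * t)
Numerator: V * H = 2988 * 6.0 = 17928.0
Denominator: p * A * t = 3.5 * 19.1 * 1.47 = 98.2695
P = 17928.0 / 98.2695 = 182.4371

Final answer: 182.4371


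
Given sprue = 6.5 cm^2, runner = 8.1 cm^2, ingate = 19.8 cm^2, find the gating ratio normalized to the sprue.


Sprue:Runner:Ingate = 1 : 8.1/6.5 : 19.8/6.5 = 1:1.25:3.05

1:1.25:3.05


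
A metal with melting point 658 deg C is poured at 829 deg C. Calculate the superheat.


Formula: Superheat = T_pour - T_melt
Superheat = 829 - 658 = 171 deg C


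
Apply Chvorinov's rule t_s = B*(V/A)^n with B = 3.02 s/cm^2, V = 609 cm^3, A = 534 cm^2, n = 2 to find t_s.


Formula: t_s = B * (V/A)^n  (Chvorinov's rule, n=2)
Modulus M = V/A = 609/534 = 1.140449 cm
M^2 = 1.140449^2 = 1.300624 cm^2
t_s = 3.02 * 1.300624 = 3.9279 s


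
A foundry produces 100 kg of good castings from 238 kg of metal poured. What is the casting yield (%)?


Formula: Casting Yield = (W_good / W_total) * 100
Yield = (100 kg / 238 kg) * 100 = 42.0168%


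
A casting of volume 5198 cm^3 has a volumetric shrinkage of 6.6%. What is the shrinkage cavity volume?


Formula: V_shrink = V_casting * shrinkage_pct / 100
V_shrink = 5198 cm^3 * 6.6 / 100 = 343.0680 cm^3


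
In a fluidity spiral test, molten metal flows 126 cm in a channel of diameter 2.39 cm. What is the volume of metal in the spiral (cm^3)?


Formula: V = pi * (d/2)^2 * L  (cylinder volume)
Radius = 2.39/2 = 1.195 cm
V = pi * 1.195^2 * 126 = 565.2704 cm^3


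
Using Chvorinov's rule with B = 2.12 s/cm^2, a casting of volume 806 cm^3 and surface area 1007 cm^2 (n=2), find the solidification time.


Formula: t_s = B * (V/A)^n  (Chvorinov's rule, n=2)
Modulus M = V/A = 806/1007 = 0.800397 cm
M^2 = 0.800397^2 = 0.640635 cm^2
t_s = 2.12 * 0.640635 = 1.3581 s


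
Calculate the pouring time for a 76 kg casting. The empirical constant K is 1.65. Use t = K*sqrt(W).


Formula: t = K * sqrt(W)
sqrt(W) = sqrt(76) = 8.71780
t = 1.65 * 8.71780 = 14.3844 s

Final answer: 14.3844 s


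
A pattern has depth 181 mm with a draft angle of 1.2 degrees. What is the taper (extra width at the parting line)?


Formula: taper = depth * tan(draft_angle)
tan(1.2 deg) = 0.0209470
taper = 181 mm * 0.0209470 = 3.7914 mm


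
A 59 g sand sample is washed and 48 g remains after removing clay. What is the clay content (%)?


Formula: Clay% = (W_total - W_washed) / W_total * 100
Clay mass = 59 - 48 = 11 g
Clay% = 11 / 59 * 100 = 18.6441%

18.6441%


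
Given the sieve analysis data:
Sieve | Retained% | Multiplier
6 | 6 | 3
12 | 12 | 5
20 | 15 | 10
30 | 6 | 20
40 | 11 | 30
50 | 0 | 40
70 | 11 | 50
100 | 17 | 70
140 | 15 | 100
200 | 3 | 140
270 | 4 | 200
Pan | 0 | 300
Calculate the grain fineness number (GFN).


Formula: GFN = sum(pct * multiplier) / sum(pct)
sum(pct * multiplier) = 5138
sum(pct) = 100
GFN = 5138 / 100 = 51.38

51.38


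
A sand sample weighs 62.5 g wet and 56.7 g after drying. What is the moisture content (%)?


Formula: MC = (W_wet - W_dry) / W_wet * 100
Water mass = 62.5 - 56.7 = 5.8 g
MC = 5.8 / 62.5 * 100 = 9.2800%

Answer: 9.2800%


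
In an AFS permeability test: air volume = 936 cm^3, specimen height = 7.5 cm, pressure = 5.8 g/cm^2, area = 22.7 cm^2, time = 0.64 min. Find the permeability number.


Formula: Permeability Number P = (V * H) / (p * A * t)
Numerator: V * H = 936 * 7.5 = 7020.0
Denominator: p * A * t = 5.8 * 22.7 * 0.64 = 84.2624
P = 7020.0 / 84.2624 = 83.3112

Answer: 83.3112


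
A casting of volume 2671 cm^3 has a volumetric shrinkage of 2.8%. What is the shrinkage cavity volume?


Formula: V_shrink = V_casting * shrinkage_pct / 100
V_shrink = 2671 cm^3 * 2.8 / 100 = 74.7880 cm^3


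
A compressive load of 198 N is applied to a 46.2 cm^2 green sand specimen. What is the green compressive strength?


Formula: Compressive Strength = Force / Area
Strength = 198 N / 46.2 cm^2 = 4.2857 N/cm^2


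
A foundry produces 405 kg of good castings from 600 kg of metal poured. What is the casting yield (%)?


Formula: Casting Yield = (W_good / W_total) * 100
Yield = (405 kg / 600 kg) * 100 = 67.5000%

Final answer: 67.5000%


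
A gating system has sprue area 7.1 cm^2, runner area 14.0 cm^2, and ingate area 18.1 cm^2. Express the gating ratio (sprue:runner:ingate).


Sprue:Runner:Ingate = 1 : 14.0/7.1 : 18.1/7.1 = 1:1.97:2.55

1:1.97:2.55


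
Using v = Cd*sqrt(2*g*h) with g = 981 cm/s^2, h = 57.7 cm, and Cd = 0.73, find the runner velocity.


Formula: v = Cd * sqrt(2 * g * h)  (Torricelli with discharge coefficient)
2*g*h = 2 * 981 * 57.7 = 113207.4 cm^2/s^2
sqrt(113207.4) = 336.46307 cm/s
v = 0.73 * 336.46307 = 245.6180 cm/s


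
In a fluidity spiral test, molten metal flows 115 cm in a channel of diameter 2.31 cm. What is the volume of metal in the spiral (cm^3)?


Formula: V = pi * (d/2)^2 * L  (cylinder volume)
Radius = 2.31/2 = 1.155 cm
V = pi * 1.155^2 * 115 = 481.9608 cm^3

Final answer: 481.9608 cm^3


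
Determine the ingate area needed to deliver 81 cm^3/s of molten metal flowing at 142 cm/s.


Formula: A_ingate = Q / v  (continuity equation)
A = 81 cm^3/s / 142 cm/s = 0.5704 cm^2

Answer: 0.5704 cm^2


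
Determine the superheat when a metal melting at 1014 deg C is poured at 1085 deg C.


Formula: Superheat = T_pour - T_melt
Superheat = 1085 - 1014 = 71 deg C

71 deg C


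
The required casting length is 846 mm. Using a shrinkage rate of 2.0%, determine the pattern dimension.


Formula: L_pattern = L_casting * (1 + shrinkage_rate/100)
Shrinkage factor = 1 + 2.0/100 = 1.02
L_pattern = 846 mm * 1.02 = 862.9200 mm

862.9200 mm


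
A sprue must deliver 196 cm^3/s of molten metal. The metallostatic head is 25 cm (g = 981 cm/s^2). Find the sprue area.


Formula: v = sqrt(2*g*h), A = Q/v
Velocity: v = sqrt(2 * 981 * 25) = sqrt(49050) = 221.4723 cm/s
Sprue area: A = Q / v = 196 / 221.4723 = 0.8850 cm^2

0.8850 cm^2


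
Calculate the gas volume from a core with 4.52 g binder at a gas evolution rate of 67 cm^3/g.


Formula: V_gas = W_binder * gas_evolution_rate
V = 4.52 g * 67 cm^3/g = 302.8400 cm^3

Answer: 302.8400 cm^3


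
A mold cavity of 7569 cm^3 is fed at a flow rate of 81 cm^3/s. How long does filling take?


Formula: t_fill = V_mold / Q_flow
t = 7569 cm^3 / 81 cm^3/s = 93.4444 s

Final answer: 93.4444 s


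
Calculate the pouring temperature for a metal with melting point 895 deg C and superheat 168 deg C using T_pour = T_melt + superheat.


Formula: T_pour = T_melt + Superheat
T_pour = 895 + 168 = 1063 deg C

Answer: 1063 deg C


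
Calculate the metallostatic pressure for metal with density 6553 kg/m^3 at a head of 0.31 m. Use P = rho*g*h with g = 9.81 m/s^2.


Formula: P = rho * g * h
rho * g = 6553 * 9.81 = 64284.93 N/m^3
P = 64284.93 * 0.31 = 19928.3283 Pa

Final answer: 19928.3283 Pa


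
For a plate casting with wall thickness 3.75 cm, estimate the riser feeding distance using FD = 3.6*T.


Formula: FD = 3.6 * T  (riser feeding-distance rule)
FD = 3.6 * 3.75 cm = 13.5000 cm

Answer: 13.5000 cm


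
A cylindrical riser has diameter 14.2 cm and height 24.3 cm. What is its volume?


Formula: V = pi * (D/2)^2 * H  (cylinder volume)
Radius = D/2 = 14.2/2 = 7.1 cm
V = pi * 7.1^2 * 24.3 = 3848.3348 cm^3

Final answer: 3848.3348 cm^3


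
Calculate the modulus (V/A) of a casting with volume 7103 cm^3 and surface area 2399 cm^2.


Formula: Casting Modulus M = V / A
M = 7103 cm^3 / 2399 cm^2 = 2.9608 cm

Final answer: 2.9608 cm


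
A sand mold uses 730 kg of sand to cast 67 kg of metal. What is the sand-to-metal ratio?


Formula: Sand-to-Metal Ratio = W_sand / W_metal
Ratio = 730 kg / 67 kg = 10.8955

Answer: 10.8955


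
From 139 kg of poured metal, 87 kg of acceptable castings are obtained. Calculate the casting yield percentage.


Formula: Casting Yield = (W_good / W_total) * 100
Yield = (87 kg / 139 kg) * 100 = 62.5899%

Final answer: 62.5899%


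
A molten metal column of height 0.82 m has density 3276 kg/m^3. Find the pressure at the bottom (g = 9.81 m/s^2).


Formula: P = rho * g * h
rho * g = 3276 * 9.81 = 32137.56 N/m^3
P = 32137.56 * 0.82 = 26352.7992 Pa

Final answer: 26352.7992 Pa


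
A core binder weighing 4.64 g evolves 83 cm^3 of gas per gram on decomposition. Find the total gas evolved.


Formula: V_gas = W_binder * gas_evolution_rate
V = 4.64 g * 83 cm^3/g = 385.1200 cm^3

Final answer: 385.1200 cm^3


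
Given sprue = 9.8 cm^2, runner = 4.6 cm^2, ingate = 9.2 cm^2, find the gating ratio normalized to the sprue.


Sprue:Runner:Ingate = 1 : 4.6/9.8 : 9.2/9.8 = 1:0.47:0.94

Final answer: 1:0.47:0.94


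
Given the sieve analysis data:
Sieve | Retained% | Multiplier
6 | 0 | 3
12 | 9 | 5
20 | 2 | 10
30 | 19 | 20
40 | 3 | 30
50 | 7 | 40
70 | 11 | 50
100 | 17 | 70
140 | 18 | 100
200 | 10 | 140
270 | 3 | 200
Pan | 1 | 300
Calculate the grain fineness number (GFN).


Formula: GFN = sum(pct * multiplier) / sum(pct)
sum(pct * multiplier) = 6655
sum(pct) = 100
GFN = 6655 / 100 = 66.55

66.55


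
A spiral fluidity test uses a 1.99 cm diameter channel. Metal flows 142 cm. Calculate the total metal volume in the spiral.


Formula: V = pi * (d/2)^2 * L  (cylinder volume)
Radius = 1.99/2 = 0.995 cm
V = pi * 0.995^2 * 142 = 441.6562 cm^3

441.6562 cm^3


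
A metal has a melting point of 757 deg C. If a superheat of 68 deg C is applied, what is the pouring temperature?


Formula: T_pour = T_melt + Superheat
T_pour = 757 + 68 = 825 deg C


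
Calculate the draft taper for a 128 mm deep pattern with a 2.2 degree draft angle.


Formula: taper = depth * tan(draft_angle)
tan(2.2 deg) = 0.0384161
taper = 128 mm * 0.0384161 = 4.9173 mm


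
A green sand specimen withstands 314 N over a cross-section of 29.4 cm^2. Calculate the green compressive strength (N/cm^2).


Formula: Compressive Strength = Force / Area
Strength = 314 N / 29.4 cm^2 = 10.6803 N/cm^2

10.6803 N/cm^2


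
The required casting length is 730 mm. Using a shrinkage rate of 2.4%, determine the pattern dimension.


Formula: L_pattern = L_casting * (1 + shrinkage_rate/100)
Shrinkage factor = 1 + 2.4/100 = 1.024
L_pattern = 730 mm * 1.024 = 747.5200 mm

Answer: 747.5200 mm


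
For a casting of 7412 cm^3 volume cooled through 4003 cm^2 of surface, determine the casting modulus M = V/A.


Formula: Casting Modulus M = V / A
M = 7412 cm^3 / 4003 cm^2 = 1.8516 cm

Answer: 1.8516 cm


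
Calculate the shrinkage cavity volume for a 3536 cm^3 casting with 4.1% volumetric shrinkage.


Formula: V_shrink = V_casting * shrinkage_pct / 100
V_shrink = 3536 cm^3 * 4.1 / 100 = 144.9760 cm^3

Answer: 144.9760 cm^3


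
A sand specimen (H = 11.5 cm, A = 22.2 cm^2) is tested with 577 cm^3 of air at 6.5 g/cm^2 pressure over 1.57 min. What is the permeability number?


Formula: Permeability Number P = (V * H) / (p * A * t)
Numerator: V * H = 577 * 11.5 = 6635.5
Denominator: p * A * t = 6.5 * 22.2 * 1.57 = 226.551
P = 6635.5 / 226.551 = 29.2892

Final answer: 29.2892


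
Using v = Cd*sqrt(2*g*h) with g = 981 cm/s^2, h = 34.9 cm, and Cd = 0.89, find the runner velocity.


Formula: v = Cd * sqrt(2 * g * h)  (Torricelli with discharge coefficient)
2*g*h = 2 * 981 * 34.9 = 68473.8 cm^2/s^2
sqrt(68473.8) = 261.67499 cm/s
v = 0.89 * 261.67499 = 232.8907 cm/s

Final answer: 232.8907 cm/s


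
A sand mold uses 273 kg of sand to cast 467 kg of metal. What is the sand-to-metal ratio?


Formula: Sand-to-Metal Ratio = W_sand / W_metal
Ratio = 273 kg / 467 kg = 0.5846

Final answer: 0.5846


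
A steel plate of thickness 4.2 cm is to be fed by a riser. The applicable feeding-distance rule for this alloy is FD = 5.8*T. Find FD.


Formula: FD = 5.8 * T  (riser feeding-distance rule)
FD = 5.8 * 4.2 cm = 24.3600 cm

24.3600 cm


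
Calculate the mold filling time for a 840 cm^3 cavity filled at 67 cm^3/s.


Formula: t_fill = V_mold / Q_flow
t = 840 cm^3 / 67 cm^3/s = 12.5373 s

Answer: 12.5373 s


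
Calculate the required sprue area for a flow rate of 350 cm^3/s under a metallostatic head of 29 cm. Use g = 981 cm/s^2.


Formula: v = sqrt(2*g*h), A = Q/v
Velocity: v = sqrt(2 * 981 * 29) = sqrt(56898) = 238.5330 cm/s
Sprue area: A = Q / v = 350 / 238.5330 = 1.4673 cm^2

1.4673 cm^2


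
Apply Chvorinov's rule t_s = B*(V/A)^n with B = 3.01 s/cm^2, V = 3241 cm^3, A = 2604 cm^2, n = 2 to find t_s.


Formula: t_s = B * (V/A)^n  (Chvorinov's rule, n=2)
Modulus M = V/A = 3241/2604 = 1.244624 cm
M^2 = 1.244624^2 = 1.549089 cm^2
t_s = 3.01 * 1.549089 = 4.6628 s

Answer: 4.6628 s


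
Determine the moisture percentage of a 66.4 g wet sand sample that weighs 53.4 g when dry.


Formula: MC = (W_wet - W_dry) / W_wet * 100
Water mass = 66.4 - 53.4 = 13.0 g
MC = 13.0 / 66.4 * 100 = 19.5783%


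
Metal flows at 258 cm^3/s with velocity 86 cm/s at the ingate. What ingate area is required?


Formula: A_ingate = Q / v  (continuity equation)
A = 258 cm^3/s / 86 cm/s = 3.0000 cm^2

3.0000 cm^2


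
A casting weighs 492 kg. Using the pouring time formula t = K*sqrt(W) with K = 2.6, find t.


Formula: t = K * sqrt(W)
sqrt(W) = sqrt(492) = 22.18107
t = 2.6 * 22.18107 = 57.6708 s

57.6708 s


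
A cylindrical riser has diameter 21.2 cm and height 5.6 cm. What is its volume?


Formula: V = pi * (D/2)^2 * H  (cylinder volume)
Radius = D/2 = 21.2/2 = 10.6 cm
V = pi * 10.6^2 * 5.6 = 1976.7404 cm^3

Final answer: 1976.7404 cm^3


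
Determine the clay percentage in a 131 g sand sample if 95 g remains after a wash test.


Formula: Clay% = (W_total - W_washed) / W_total * 100
Clay mass = 131 - 95 = 36 g
Clay% = 36 / 131 * 100 = 27.4809%

Final answer: 27.4809%


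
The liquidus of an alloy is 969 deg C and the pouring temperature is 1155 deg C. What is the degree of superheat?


Formula: Superheat = T_pour - T_melt
Superheat = 1155 - 969 = 186 deg C


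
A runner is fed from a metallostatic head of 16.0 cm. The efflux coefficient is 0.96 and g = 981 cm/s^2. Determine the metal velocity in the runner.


Formula: v = Cd * sqrt(2 * g * h)  (Torricelli with discharge coefficient)
2*g*h = 2 * 981 * 16.0 = 31392.0 cm^2/s^2
sqrt(31392.0) = 177.17788 cm/s
v = 0.96 * 177.17788 = 170.0908 cm/s


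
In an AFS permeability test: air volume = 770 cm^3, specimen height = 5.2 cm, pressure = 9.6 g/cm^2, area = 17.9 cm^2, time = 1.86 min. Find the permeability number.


Formula: Permeability Number P = (V * H) / (p * A * t)
Numerator: V * H = 770 * 5.2 = 4004.0
Denominator: p * A * t = 9.6 * 17.9 * 1.86 = 319.6224
P = 4004.0 / 319.6224 = 12.5273

12.5273


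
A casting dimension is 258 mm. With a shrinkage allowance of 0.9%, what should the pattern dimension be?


Formula: L_pattern = L_casting * (1 + shrinkage_rate/100)
Shrinkage factor = 1 + 0.9/100 = 1.009
L_pattern = 258 mm * 1.009 = 260.3220 mm

Answer: 260.3220 mm


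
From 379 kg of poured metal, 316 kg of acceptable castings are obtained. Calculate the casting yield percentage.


Formula: Casting Yield = (W_good / W_total) * 100
Yield = (316 kg / 379 kg) * 100 = 83.3773%

83.3773%


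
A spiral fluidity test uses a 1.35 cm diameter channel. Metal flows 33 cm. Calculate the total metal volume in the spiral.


Formula: V = pi * (d/2)^2 * L  (cylinder volume)
Radius = 1.35/2 = 0.675 cm
V = pi * 0.675^2 * 33 = 47.2358 cm^3

Answer: 47.2358 cm^3


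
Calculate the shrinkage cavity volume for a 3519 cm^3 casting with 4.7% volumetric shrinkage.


Formula: V_shrink = V_casting * shrinkage_pct / 100
V_shrink = 3519 cm^3 * 4.7 / 100 = 165.3930 cm^3

165.3930 cm^3


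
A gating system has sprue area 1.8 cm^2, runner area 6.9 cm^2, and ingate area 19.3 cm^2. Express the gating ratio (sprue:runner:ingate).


Sprue:Runner:Ingate = 1 : 6.9/1.8 : 19.3/1.8 = 1:3.83:10.72

Answer: 1:3.83:10.72


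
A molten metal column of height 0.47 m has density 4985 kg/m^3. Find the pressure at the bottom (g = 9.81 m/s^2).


Formula: P = rho * g * h
rho * g = 4985 * 9.81 = 48902.85 N/m^3
P = 48902.85 * 0.47 = 22984.3395 Pa

Final answer: 22984.3395 Pa


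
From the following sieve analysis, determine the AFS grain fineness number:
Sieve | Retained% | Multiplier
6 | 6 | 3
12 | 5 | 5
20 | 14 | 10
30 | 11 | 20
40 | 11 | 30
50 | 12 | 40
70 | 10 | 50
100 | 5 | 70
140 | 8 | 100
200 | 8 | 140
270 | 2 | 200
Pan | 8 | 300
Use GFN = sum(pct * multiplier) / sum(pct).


Formula: GFN = sum(pct * multiplier) / sum(pct)
sum(pct * multiplier) = 6783
sum(pct) = 100
GFN = 6783 / 100 = 67.83

Answer: 67.83


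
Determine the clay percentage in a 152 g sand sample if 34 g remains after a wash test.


Formula: Clay% = (W_total - W_washed) / W_total * 100
Clay mass = 152 - 34 = 118 g
Clay% = 118 / 152 * 100 = 77.6316%

Final answer: 77.6316%


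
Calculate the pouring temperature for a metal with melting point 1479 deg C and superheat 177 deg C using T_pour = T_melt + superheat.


Formula: T_pour = T_melt + Superheat
T_pour = 1479 + 177 = 1656 deg C

Final answer: 1656 deg C


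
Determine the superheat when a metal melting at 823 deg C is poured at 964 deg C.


Formula: Superheat = T_pour - T_melt
Superheat = 964 - 823 = 141 deg C

141 deg C


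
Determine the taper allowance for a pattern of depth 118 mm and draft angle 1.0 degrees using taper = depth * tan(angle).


Formula: taper = depth * tan(draft_angle)
tan(1.0 deg) = 0.0174551
taper = 118 mm * 0.0174551 = 2.0597 mm

Final answer: 2.0597 mm


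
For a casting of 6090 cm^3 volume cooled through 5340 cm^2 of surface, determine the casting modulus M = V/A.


Formula: Casting Modulus M = V / A
M = 6090 cm^3 / 5340 cm^2 = 1.1404 cm

Answer: 1.1404 cm


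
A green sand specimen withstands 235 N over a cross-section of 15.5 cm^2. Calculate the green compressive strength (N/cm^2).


Formula: Compressive Strength = Force / Area
Strength = 235 N / 15.5 cm^2 = 15.1613 N/cm^2

Answer: 15.1613 N/cm^2


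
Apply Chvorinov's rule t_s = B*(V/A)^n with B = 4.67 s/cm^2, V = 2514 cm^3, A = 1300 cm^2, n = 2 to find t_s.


Formula: t_s = B * (V/A)^n  (Chvorinov's rule, n=2)
Modulus M = V/A = 2514/1300 = 1.933846 cm
M^2 = 1.933846^2 = 3.739760 cm^2
t_s = 4.67 * 3.739760 = 17.4647 s

Answer: 17.4647 s


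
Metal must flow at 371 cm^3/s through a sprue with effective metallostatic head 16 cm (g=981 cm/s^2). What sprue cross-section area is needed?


Formula: v = sqrt(2*g*h), A = Q/v
Velocity: v = sqrt(2 * 981 * 16) = sqrt(31392) = 177.1779 cm/s
Sprue area: A = Q / v = 371 / 177.1779 = 2.0939 cm^2

2.0939 cm^2


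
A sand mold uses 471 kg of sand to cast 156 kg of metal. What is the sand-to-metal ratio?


Formula: Sand-to-Metal Ratio = W_sand / W_metal
Ratio = 471 kg / 156 kg = 3.0192

Answer: 3.0192


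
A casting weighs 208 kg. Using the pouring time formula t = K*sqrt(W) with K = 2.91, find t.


Formula: t = K * sqrt(W)
sqrt(W) = sqrt(208) = 14.42221
t = 2.91 * 14.42221 = 41.9686 s

41.9686 s


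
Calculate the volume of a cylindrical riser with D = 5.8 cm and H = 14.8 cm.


Formula: V = pi * (D/2)^2 * H  (cylinder volume)
Radius = D/2 = 5.8/2 = 2.9 cm
V = pi * 2.9^2 * 14.8 = 391.0278 cm^3

391.0278 cm^3


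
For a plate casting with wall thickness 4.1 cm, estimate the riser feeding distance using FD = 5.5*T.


Formula: FD = 5.5 * T  (riser feeding-distance rule)
FD = 5.5 * 4.1 cm = 22.5500 cm


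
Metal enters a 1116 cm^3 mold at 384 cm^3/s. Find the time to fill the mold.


Formula: t_fill = V_mold / Q_flow
t = 1116 cm^3 / 384 cm^3/s = 2.9062 s

2.9062 s


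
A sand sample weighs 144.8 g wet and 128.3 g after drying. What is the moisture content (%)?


Formula: MC = (W_wet - W_dry) / W_wet * 100
Water mass = 144.8 - 128.3 = 16.5 g
MC = 16.5 / 144.8 * 100 = 11.3950%


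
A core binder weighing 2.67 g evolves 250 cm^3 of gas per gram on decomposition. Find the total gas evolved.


Formula: V_gas = W_binder * gas_evolution_rate
V = 2.67 g * 250 cm^3/g = 667.5000 cm^3


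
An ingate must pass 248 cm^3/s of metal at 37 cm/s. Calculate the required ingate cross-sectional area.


Formula: A_ingate = Q / v  (continuity equation)
A = 248 cm^3/s / 37 cm/s = 6.7027 cm^2

Answer: 6.7027 cm^2


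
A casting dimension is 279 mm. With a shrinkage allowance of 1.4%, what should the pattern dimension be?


Formula: L_pattern = L_casting * (1 + shrinkage_rate/100)
Shrinkage factor = 1 + 1.4/100 = 1.014
L_pattern = 279 mm * 1.014 = 282.9060 mm

Answer: 282.9060 mm


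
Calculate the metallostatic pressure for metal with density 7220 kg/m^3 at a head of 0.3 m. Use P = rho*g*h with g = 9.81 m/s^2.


Formula: P = rho * g * h
rho * g = 7220 * 9.81 = 70828.2 N/m^3
P = 70828.2 * 0.3 = 21248.4600 Pa

Answer: 21248.4600 Pa


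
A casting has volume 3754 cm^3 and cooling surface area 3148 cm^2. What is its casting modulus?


Formula: Casting Modulus M = V / A
M = 3754 cm^3 / 3148 cm^2 = 1.1925 cm

1.1925 cm


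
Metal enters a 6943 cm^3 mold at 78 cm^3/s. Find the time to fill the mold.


Formula: t_fill = V_mold / Q_flow
t = 6943 cm^3 / 78 cm^3/s = 89.0128 s

89.0128 s


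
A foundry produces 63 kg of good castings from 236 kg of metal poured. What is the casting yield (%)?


Formula: Casting Yield = (W_good / W_total) * 100
Yield = (63 kg / 236 kg) * 100 = 26.6949%

Answer: 26.6949%


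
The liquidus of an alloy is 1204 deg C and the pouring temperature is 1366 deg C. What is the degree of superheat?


Formula: Superheat = T_pour - T_melt
Superheat = 1366 - 1204 = 162 deg C


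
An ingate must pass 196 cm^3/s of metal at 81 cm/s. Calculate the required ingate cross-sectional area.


Formula: A_ingate = Q / v  (continuity equation)
A = 196 cm^3/s / 81 cm/s = 2.4198 cm^2

Answer: 2.4198 cm^2


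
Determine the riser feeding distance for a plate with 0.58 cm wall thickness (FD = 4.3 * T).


Formula: FD = 4.3 * T  (riser feeding-distance rule)
FD = 4.3 * 0.58 cm = 2.4940 cm

Final answer: 2.4940 cm


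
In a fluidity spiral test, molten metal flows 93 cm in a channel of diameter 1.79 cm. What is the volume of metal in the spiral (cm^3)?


Formula: V = pi * (d/2)^2 * L  (cylinder volume)
Radius = 1.79/2 = 0.895 cm
V = pi * 0.895^2 * 93 = 234.0340 cm^3


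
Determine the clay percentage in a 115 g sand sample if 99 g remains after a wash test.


Formula: Clay% = (W_total - W_washed) / W_total * 100
Clay mass = 115 - 99 = 16 g
Clay% = 16 / 115 * 100 = 13.9130%

Final answer: 13.9130%


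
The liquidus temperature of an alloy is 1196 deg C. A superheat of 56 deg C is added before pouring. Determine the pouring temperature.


Formula: T_pour = T_melt + Superheat
T_pour = 1196 + 56 = 1252 deg C

Final answer: 1252 deg C


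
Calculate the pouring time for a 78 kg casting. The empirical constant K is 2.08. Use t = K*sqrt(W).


Formula: t = K * sqrt(W)
sqrt(W) = sqrt(78) = 8.83176
t = 2.08 * 8.83176 = 18.3701 s

18.3701 s


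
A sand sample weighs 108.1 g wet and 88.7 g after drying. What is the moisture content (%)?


Formula: MC = (W_wet - W_dry) / W_wet * 100
Water mass = 108.1 - 88.7 = 19.4 g
MC = 19.4 / 108.1 * 100 = 17.9463%

17.9463%


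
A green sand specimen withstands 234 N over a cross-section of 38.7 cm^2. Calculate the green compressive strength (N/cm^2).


Formula: Compressive Strength = Force / Area
Strength = 234 N / 38.7 cm^2 = 6.0465 N/cm^2

Answer: 6.0465 N/cm^2


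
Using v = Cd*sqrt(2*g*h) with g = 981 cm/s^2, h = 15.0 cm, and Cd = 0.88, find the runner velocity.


Formula: v = Cd * sqrt(2 * g * h)  (Torricelli with discharge coefficient)
2*g*h = 2 * 981 * 15.0 = 29430.0 cm^2/s^2
sqrt(29430.0) = 171.55174 cm/s
v = 0.88 * 171.55174 = 150.9655 cm/s

Answer: 150.9655 cm/s


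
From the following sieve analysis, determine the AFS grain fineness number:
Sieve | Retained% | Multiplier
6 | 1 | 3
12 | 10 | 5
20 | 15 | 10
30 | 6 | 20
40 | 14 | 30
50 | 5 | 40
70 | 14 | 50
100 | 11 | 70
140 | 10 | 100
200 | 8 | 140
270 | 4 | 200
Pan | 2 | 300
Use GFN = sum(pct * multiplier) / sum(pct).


Formula: GFN = sum(pct * multiplier) / sum(pct)
sum(pct * multiplier) = 5933
sum(pct) = 100
GFN = 5933 / 100 = 59.33

Final answer: 59.33


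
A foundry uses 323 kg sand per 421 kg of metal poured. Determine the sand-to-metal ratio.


Formula: Sand-to-Metal Ratio = W_sand / W_metal
Ratio = 323 kg / 421 kg = 0.7672

Final answer: 0.7672


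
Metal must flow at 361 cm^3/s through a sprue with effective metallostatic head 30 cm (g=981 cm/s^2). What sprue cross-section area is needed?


Formula: v = sqrt(2*g*h), A = Q/v
Velocity: v = sqrt(2 * 981 * 30) = sqrt(58860) = 242.6108 cm/s
Sprue area: A = Q / v = 361 / 242.6108 = 1.4880 cm^2

Answer: 1.4880 cm^2


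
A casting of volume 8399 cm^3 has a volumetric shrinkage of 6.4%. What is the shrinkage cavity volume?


Formula: V_shrink = V_casting * shrinkage_pct / 100
V_shrink = 8399 cm^3 * 6.4 / 100 = 537.5360 cm^3

537.5360 cm^3


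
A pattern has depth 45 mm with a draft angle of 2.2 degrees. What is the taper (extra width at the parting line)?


Formula: taper = depth * tan(draft_angle)
tan(2.2 deg) = 0.0384161
taper = 45 mm * 0.0384161 = 1.7287 mm

1.7287 mm


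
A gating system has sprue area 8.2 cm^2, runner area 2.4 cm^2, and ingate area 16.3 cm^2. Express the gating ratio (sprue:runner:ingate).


Sprue:Runner:Ingate = 1 : 2.4/8.2 : 16.3/8.2 = 1:0.29:1.99

Final answer: 1:0.29:1.99


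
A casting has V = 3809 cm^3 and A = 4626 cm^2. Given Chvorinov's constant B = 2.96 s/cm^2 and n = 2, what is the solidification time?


Formula: t_s = B * (V/A)^n  (Chvorinov's rule, n=2)
Modulus M = V/A = 3809/4626 = 0.823390 cm
M^2 = 0.823390^2 = 0.677971 cm^2
t_s = 2.96 * 0.677971 = 2.0068 s

Final answer: 2.0068 s


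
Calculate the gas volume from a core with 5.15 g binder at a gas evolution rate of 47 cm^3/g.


Formula: V_gas = W_binder * gas_evolution_rate
V = 5.15 g * 47 cm^3/g = 242.0500 cm^3

Final answer: 242.0500 cm^3


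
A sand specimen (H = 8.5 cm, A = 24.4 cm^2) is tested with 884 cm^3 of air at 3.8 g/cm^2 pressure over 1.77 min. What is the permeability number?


Formula: Permeability Number P = (V * H) / (p * A * t)
Numerator: V * H = 884 * 8.5 = 7514.0
Denominator: p * A * t = 3.8 * 24.4 * 1.77 = 164.1144
P = 7514.0 / 164.1144 = 45.7851

Final answer: 45.7851


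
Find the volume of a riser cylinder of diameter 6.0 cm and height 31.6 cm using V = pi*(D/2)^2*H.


Formula: V = pi * (D/2)^2 * H  (cylinder volume)
Radius = D/2 = 6.0/2 = 3.0 cm
V = pi * 3.0^2 * 31.6 = 893.4690 cm^3

893.4690 cm^3


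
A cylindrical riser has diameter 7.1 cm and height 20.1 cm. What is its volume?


Formula: V = pi * (D/2)^2 * H  (cylinder volume)
Radius = D/2 = 7.1/2 = 3.55 cm
V = pi * 3.55^2 * 20.1 = 795.7976 cm^3

Final answer: 795.7976 cm^3


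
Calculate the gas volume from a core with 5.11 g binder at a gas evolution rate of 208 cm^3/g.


Formula: V_gas = W_binder * gas_evolution_rate
V = 5.11 g * 208 cm^3/g = 1062.8800 cm^3

Final answer: 1062.8800 cm^3


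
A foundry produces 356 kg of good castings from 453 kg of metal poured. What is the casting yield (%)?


Formula: Casting Yield = (W_good / W_total) * 100
Yield = (356 kg / 453 kg) * 100 = 78.5872%

Final answer: 78.5872%


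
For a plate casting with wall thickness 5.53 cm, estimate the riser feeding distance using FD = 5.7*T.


Formula: FD = 5.7 * T  (riser feeding-distance rule)
FD = 5.7 * 5.53 cm = 31.5210 cm

31.5210 cm


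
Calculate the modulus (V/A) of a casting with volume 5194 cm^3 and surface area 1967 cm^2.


Formula: Casting Modulus M = V / A
M = 5194 cm^3 / 1967 cm^2 = 2.6406 cm

Final answer: 2.6406 cm


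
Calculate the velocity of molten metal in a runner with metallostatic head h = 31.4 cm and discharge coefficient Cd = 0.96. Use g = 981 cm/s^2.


Formula: v = Cd * sqrt(2 * g * h)  (Torricelli with discharge coefficient)
2*g*h = 2 * 981 * 31.4 = 61606.8 cm^2/s^2
sqrt(61606.8) = 248.20717 cm/s
v = 0.96 * 248.20717 = 238.2789 cm/s


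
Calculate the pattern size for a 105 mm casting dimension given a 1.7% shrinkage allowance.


Formula: L_pattern = L_casting * (1 + shrinkage_rate/100)
Shrinkage factor = 1 + 1.7/100 = 1.017
L_pattern = 105 mm * 1.017 = 106.7850 mm


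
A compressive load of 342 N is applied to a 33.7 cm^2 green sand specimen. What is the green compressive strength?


Formula: Compressive Strength = Force / Area
Strength = 342 N / 33.7 cm^2 = 10.1484 N/cm^2

Final answer: 10.1484 N/cm^2


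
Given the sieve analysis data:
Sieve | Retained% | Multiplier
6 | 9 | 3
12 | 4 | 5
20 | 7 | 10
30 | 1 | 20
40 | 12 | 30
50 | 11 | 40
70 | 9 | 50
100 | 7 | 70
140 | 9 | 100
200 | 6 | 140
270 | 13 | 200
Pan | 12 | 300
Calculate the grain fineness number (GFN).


Formula: GFN = sum(pct * multiplier) / sum(pct)
sum(pct * multiplier) = 9817
sum(pct) = 100
GFN = 9817 / 100 = 98.17


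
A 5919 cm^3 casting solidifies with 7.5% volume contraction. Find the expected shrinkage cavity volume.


Formula: V_shrink = V_casting * shrinkage_pct / 100
V_shrink = 5919 cm^3 * 7.5 / 100 = 443.9250 cm^3


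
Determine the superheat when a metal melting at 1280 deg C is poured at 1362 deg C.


Formula: Superheat = T_pour - T_melt
Superheat = 1362 - 1280 = 82 deg C

Final answer: 82 deg C


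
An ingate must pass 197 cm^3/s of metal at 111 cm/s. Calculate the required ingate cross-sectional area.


Formula: A_ingate = Q / v  (continuity equation)
A = 197 cm^3/s / 111 cm/s = 1.7748 cm^2

1.7748 cm^2


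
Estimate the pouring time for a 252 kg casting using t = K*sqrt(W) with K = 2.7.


Formula: t = K * sqrt(W)
sqrt(W) = sqrt(252) = 15.87451
t = 2.7 * 15.87451 = 42.8612 s

Answer: 42.8612 s


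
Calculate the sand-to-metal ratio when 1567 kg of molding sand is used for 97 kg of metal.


Formula: Sand-to-Metal Ratio = W_sand / W_metal
Ratio = 1567 kg / 97 kg = 16.1546

Answer: 16.1546


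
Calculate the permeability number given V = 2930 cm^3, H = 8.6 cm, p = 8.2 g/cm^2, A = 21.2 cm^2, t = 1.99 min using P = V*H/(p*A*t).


Formula: Permeability Number P = (V * H) / (p * A * t)
Numerator: V * H = 2930 * 8.6 = 25198.0
Denominator: p * A * t = 8.2 * 21.2 * 1.99 = 345.9416
P = 25198.0 / 345.9416 = 72.8389

Final answer: 72.8389


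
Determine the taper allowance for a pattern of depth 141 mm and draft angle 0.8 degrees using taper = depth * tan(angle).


Formula: taper = depth * tan(draft_angle)
tan(0.8 deg) = 0.0139635
taper = 141 mm * 0.0139635 = 1.9689 mm


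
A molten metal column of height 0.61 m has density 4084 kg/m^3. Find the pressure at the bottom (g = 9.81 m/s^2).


Formula: P = rho * g * h
rho * g = 4084 * 9.81 = 40064.04 N/m^3
P = 40064.04 * 0.61 = 24439.0644 Pa


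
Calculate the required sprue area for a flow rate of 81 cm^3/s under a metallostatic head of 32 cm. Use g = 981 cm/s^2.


Formula: v = sqrt(2*g*h), A = Q/v
Velocity: v = sqrt(2 * 981 * 32) = sqrt(62784) = 250.5674 cm/s
Sprue area: A = Q / v = 81 / 250.5674 = 0.3233 cm^2

Answer: 0.3233 cm^2


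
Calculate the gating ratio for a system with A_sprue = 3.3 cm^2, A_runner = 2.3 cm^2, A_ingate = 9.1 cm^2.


Sprue:Runner:Ingate = 1 : 2.3/3.3 : 9.1/3.3 = 1:0.70:2.76

1:0.70:2.76


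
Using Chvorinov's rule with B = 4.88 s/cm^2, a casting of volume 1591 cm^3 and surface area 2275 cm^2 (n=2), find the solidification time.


Formula: t_s = B * (V/A)^n  (Chvorinov's rule, n=2)
Modulus M = V/A = 1591/2275 = 0.699341 cm
M^2 = 0.699341^2 = 0.489078 cm^2
t_s = 4.88 * 0.489078 = 2.3867 s

Answer: 2.3867 s


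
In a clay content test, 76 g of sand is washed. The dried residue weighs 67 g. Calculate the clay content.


Formula: Clay% = (W_total - W_washed) / W_total * 100
Clay mass = 76 - 67 = 9 g
Clay% = 9 / 76 * 100 = 11.8421%

Answer: 11.8421%


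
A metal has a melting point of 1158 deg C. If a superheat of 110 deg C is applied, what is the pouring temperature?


Formula: T_pour = T_melt + Superheat
T_pour = 1158 + 110 = 1268 deg C

Final answer: 1268 deg C


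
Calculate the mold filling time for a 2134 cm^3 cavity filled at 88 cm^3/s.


Formula: t_fill = V_mold / Q_flow
t = 2134 cm^3 / 88 cm^3/s = 24.2500 s

Answer: 24.2500 s


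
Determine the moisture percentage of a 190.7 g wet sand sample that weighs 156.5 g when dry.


Formula: MC = (W_wet - W_dry) / W_wet * 100
Water mass = 190.7 - 156.5 = 34.2 g
MC = 34.2 / 190.7 * 100 = 17.9339%

Final answer: 17.9339%


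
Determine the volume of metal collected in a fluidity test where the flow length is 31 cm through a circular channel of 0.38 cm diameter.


Formula: V = pi * (d/2)^2 * L  (cylinder volume)
Radius = 0.38/2 = 0.19 cm
V = pi * 0.19^2 * 31 = 3.5158 cm^3

Final answer: 3.5158 cm^3


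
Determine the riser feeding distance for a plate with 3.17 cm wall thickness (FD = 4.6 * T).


Formula: FD = 4.6 * T  (riser feeding-distance rule)
FD = 4.6 * 3.17 cm = 14.5820 cm

Final answer: 14.5820 cm


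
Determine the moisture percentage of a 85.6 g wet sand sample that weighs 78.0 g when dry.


Formula: MC = (W_wet - W_dry) / W_wet * 100
Water mass = 85.6 - 78.0 = 7.6 g
MC = 7.6 / 85.6 * 100 = 8.8785%

Final answer: 8.8785%


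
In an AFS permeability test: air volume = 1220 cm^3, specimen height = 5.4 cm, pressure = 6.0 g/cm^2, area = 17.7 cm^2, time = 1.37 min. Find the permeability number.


Formula: Permeability Number P = (V * H) / (p * A * t)
Numerator: V * H = 1220 * 5.4 = 6588.0
Denominator: p * A * t = 6.0 * 17.7 * 1.37 = 145.494
P = 6588.0 / 145.494 = 45.2802

45.2802


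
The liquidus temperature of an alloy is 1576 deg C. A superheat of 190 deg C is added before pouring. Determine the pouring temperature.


Formula: T_pour = T_melt + Superheat
T_pour = 1576 + 190 = 1766 deg C

Final answer: 1766 deg C


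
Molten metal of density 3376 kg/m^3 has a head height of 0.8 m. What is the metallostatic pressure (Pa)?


Formula: P = rho * g * h
rho * g = 3376 * 9.81 = 33118.56 N/m^3
P = 33118.56 * 0.8 = 26494.8480 Pa

Final answer: 26494.8480 Pa


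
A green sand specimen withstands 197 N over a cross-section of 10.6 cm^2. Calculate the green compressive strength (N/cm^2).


Formula: Compressive Strength = Force / Area
Strength = 197 N / 10.6 cm^2 = 18.5849 N/cm^2

Final answer: 18.5849 N/cm^2


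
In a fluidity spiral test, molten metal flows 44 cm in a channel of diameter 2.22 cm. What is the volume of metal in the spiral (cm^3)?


Formula: V = pi * (d/2)^2 * L  (cylinder volume)
Radius = 2.22/2 = 1.11 cm
V = pi * 1.11^2 * 44 = 170.3133 cm^3

170.3133 cm^3


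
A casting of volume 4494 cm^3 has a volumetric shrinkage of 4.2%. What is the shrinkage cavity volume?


Formula: V_shrink = V_casting * shrinkage_pct / 100
V_shrink = 4494 cm^3 * 4.2 / 100 = 188.7480 cm^3


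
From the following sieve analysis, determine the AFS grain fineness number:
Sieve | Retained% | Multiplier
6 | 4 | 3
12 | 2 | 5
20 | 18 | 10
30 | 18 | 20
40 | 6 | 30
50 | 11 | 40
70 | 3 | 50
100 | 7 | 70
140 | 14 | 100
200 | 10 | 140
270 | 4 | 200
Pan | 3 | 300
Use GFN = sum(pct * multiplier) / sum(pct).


Formula: GFN = sum(pct * multiplier) / sum(pct)
sum(pct * multiplier) = 6322
sum(pct) = 100
GFN = 6322 / 100 = 63.22

63.22


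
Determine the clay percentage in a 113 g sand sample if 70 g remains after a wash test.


Formula: Clay% = (W_total - W_washed) / W_total * 100
Clay mass = 113 - 70 = 43 g
Clay% = 43 / 113 * 100 = 38.0531%

Final answer: 38.0531%


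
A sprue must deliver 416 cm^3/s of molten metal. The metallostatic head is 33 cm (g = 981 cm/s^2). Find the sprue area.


Formula: v = sqrt(2*g*h), A = Q/v
Velocity: v = sqrt(2 * 981 * 33) = sqrt(64746) = 254.4524 cm/s
Sprue area: A = Q / v = 416 / 254.4524 = 1.6349 cm^2

Answer: 1.6349 cm^2


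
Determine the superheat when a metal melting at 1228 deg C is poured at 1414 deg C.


Formula: Superheat = T_pour - T_melt
Superheat = 1414 - 1228 = 186 deg C

186 deg C
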